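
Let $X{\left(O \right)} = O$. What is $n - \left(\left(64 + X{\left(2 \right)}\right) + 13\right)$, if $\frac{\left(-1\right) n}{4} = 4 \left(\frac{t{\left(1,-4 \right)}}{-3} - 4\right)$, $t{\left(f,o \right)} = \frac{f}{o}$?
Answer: $- \frac{49}{3} \approx -16.333$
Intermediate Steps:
$n = \frac{188}{3}$ ($n = - 4 \cdot 4 \left(\frac{1 \frac{1}{-4}}{-3} - 4\right) = - 4 \cdot 4 \left(1 \left(- \frac{1}{4}\right) \left(- \frac{1}{3}\right) - 4\right) = - 4 \cdot 4 \left(\left(- \frac{1}{4}\right) \left(- \frac{1}{3}\right) - 4\right) = - 4 \cdot 4 \left(\frac{1}{12} - 4\right) = - 4 \cdot 4 \left(- \frac{47}{12}\right) = \left(-4\right) \left(- \frac{47}{3}\right) = \frac{188}{3} \approx 62.667$)
$n - \left(\left(64 + X{\left(2 \right)}\right) + 13\right) = \frac{188}{3} - \left(\left(64 + 2\right) + 13\right) = \frac{188}{3} - \left(66 + 13\right) = \frac{188}{3} - 79 = - \frac{49}{3}$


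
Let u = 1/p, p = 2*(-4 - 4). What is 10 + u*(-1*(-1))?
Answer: 159/16 ≈ 9.9375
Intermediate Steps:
p = -16 (p = 2*(-8) = -16)
u = -1/16 (u = 1/(-16) = -1/16 ≈ -0.062500)
10 + u*(-1*(-1)) = 10 - (-1)*(-1)/16 = 10 - 1/16*1 = 10 - 1/16 = 159/16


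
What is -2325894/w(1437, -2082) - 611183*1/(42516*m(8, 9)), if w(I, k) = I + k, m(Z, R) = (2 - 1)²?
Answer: 32831165423/9140940 ≈ 3591.7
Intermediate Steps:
m(Z, R) = 1 (m(Z, R) = 1² = 1)
-2325894/w(1437, -2082) - 611183*1/(42516*m(8, 9)) = -2325894/(1437 - 2082) - 611183/(1*42516) = -2325894/(-645) - 611183/42516 = -2325894*(-1/645) - 611183*1/42516 = 775298/215 - 611183/42516 = 32831165423/9140940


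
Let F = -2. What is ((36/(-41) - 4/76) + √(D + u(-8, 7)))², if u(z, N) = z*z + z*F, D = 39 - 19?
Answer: 49914225/606841 ≈ 82.253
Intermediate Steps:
D = 20
u(z, N) = z² - 2*z (u(z, N) = z*z + z*(-2) = z² - 2*z)
((36/(-41) - 4/76) + √(D + u(-8, 7)))² = ((36/(-41) - 4/76) + √(20 - 8*(-2 - 8)))² = ((36*(-1/41) - 4*1/76) + √(20 - 8*(-10)))² = ((-36/41 - 1/19) + √(20 + 80))² = (-725/779 + √100)² = (-725/779 + 10)² = (7065/779)² = 49914225/606841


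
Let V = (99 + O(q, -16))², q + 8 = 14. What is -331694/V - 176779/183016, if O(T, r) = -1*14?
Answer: -61982537379/1322290600 ≈ -46.875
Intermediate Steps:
q = 6 (q = -8 + 14 = 6)
O(T, r) = -14
V = 7225 (V = (99 - 14)² = 85² = 7225)
-331694/V - 176779/183016 = -331694/7225 - 176779/183016 = -61982537379/1322290600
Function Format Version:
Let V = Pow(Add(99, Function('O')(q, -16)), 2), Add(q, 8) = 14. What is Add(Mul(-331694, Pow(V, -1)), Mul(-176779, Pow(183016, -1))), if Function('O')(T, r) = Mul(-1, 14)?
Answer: Rational(-61982537379, 1322290600) ≈ -46.875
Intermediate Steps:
q = 6 (q = Add(-8, 14) = 6)
Function('O')(T, r) = -14
V = 7225 (V = Pow(Add(99, -14), 2) = Pow(85, 2) = 7225)
Add(Mul(-331694, Pow(V, -1)), Mul(-176779, Pow(183016, -1))) = Add(Mul(-331694, Pow(7225, -1)), Mul(-176779, Pow(183016, -1))) = Add(Mul(-331694, Rational(1, 7225)), Mul(-176779, Rational(1, 183016))) = Add(Rational(-331694, 7225), Rational(-176779, 183016)) = Rational(-61982537379, 1322290600)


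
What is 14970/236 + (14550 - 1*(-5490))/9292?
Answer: 17978835/274114 ≈ 65.589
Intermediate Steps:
14970/236 + (14550 - 1*(-5490))/9292 = 14970*(1/236) + (14550 + 5490)*(1/9292) = 7485/118 + 20040*(1/9292) = 7485/118 + 5010/2323 = 17978835/274114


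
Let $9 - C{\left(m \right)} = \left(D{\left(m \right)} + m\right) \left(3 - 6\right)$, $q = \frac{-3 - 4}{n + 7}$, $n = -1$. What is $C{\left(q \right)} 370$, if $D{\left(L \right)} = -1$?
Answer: $925$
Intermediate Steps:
$q = - \frac{7}{6}$ ($q = \frac{-3 - 4}{-1 + 7} = - \frac{7}{6} \approx -1.1667$)
$C{\left(m \right)} = 6 + 3 m$ ($C{\left(m \right)} = 9 - \left(-1 + m\right) \left(3 - 6\right) = 9 - \left(-1 + m\right) \left(-3\right) = 9 - \left(3 - 3 m\right) = 9 + \left(-3 + 3 m\right) = 6 + 3 m$)
$C{\left(q \right)} 370 = \left(6 + 3 \left(- \frac{7}{6}\right)\right) 370 = \left(6 - \frac{7}{2}\right) 370 = \frac{5}{2} \cdot 370 = 925$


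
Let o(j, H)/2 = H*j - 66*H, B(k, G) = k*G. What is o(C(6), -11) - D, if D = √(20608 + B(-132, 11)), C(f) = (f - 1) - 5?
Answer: 1452 - 2*√4789 ≈ 1313.6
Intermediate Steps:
C(f) = -6 + f (C(f) = (-1 + f) - 5 = -6 + f)
B(k, G) = G*k
o(j, H) = -132*H + 2*H*j (o(j, H) = 2*(H*j - 66*H) = 2*(-66*H + H*j) = -132*H + 2*H*j)
D = 2*√4789 (D = √(20608 + 11*(-132)) = √(20608 - 1452) = √19156 = 2*√4789 ≈ 138.41)
o(C(6), -11) - D = 2*(-11)*(-66 + (-6 + 6)) - 2*√4789 = 2*(-11)*(-66 + 0) - 2*√4789 = 2*(-11)*(-66) - 2*√4789 = 1452 - 2*√4789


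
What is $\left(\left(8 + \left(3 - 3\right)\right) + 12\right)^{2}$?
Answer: $400$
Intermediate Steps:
$\left(\left(8 + \left(3 - 3\right)\right) + 12\right)^{2} = \left(\left(8 + 0\right) + 12\right)^{2} = \left(8 + 12\right)^{2} = 20^{2} = 400$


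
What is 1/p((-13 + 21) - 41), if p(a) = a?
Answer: -1/33 ≈ -0.030303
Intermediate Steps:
1/p((-13 + 21) - 41) = 1/((-13 + 21) - 41) = 1/(8 - 41) = 1/(-33) = -1/33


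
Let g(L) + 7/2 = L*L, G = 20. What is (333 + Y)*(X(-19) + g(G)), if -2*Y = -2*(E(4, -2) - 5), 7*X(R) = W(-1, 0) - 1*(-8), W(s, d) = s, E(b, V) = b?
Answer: 131970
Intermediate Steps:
g(L) = -7/2 + L**2 (g(L) = -7/2 + L*L = -7/2 + L**2)
X(R) = 1 (X(R) = (-1 - 1*(-8))/7 = (-1 + 8)/7 = (1/7)*7 = 1)
Y = -1 (Y = -(-1)*(4 - 5) = -(-1)*(-1) = -1/2*2 = -1)
(333 + Y)*(X(-19) + g(G)) = (333 - 1)*(1 + (-7/2 + 20**2)) = 332*(1 + (-7/2 + 400)) = 332*(1 + 793/2) = 332*(795/2) = 131970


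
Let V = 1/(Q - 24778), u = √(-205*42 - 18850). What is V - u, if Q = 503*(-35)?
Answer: -1/42383 - 2*I*√6865 ≈ -2.3594e-5 - 165.71*I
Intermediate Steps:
Q = -17605
u = 2*I*√6865 (u = √(-8610 - 18850) = √(-27460) = 2*I*√6865 ≈ 165.71*I)
V = -1/42383 (V = 1/(-17605 - 24778) = 1/(-42383) = -1/42383 ≈ -2.3594e-5)
V - u = -1/42383 - 2*I*√6865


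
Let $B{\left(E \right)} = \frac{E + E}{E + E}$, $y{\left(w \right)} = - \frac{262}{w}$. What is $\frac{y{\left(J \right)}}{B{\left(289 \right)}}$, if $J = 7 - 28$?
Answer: $\frac{262}{21} \approx 12.476$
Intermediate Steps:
$J = -21$ ($J = 7 - 28 = -21$)
$B{\left(E \right)} = 1$ ($B{\left(E \right)} = \frac{2 E}{2 E} = 2 E \frac{1}{2 E} = 1$)
$\frac{y{\left(J \right)}}{B{\left(289 \right)}} = \frac{\left(-262\right) \frac{1}{-21}}{1} = \left(-262\right) \left(- \frac{1}{21}\right) 1 = \frac{262}{21} \cdot 1 = \frac{262}{21}$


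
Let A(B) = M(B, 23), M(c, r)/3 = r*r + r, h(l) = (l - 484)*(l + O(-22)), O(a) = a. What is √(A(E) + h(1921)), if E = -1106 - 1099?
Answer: 3*√303391 ≈ 1652.4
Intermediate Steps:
h(l) = (-484 + l)*(-22 + l) (h(l) = (l - 484)*(l - 22) = (-484 + l)*(-22 + l))
M(c, r) = 3*r + 3*r² (M(c, r) = 3*(r*r + r) = 3*(r² + r) = 3*(r + r²) = 3*r + 3*r²)
E = -2205
A(B) = 1656 (A(B) = 3*23*(1 + 23) = 3*23*24 = 1656)
√(A(E) + h(1921)) = √(1656 + (10648 + 1921² - 506*1921)) = √(1656 + (10648 + 3690241 - 972026)) = √(1656 + 2728863) = √2730519 = 3*√303391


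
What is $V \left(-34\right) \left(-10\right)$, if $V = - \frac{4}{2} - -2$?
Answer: $0$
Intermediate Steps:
$V = 0$ ($V = \left(-4\right) \frac{1}{2} + 2 = -2 + 2 = 0$)
$V \left(-34\right) \left(-10\right) = 0 \left(-34\right) \left(-10\right) = 0 \left(-10\right) = 0$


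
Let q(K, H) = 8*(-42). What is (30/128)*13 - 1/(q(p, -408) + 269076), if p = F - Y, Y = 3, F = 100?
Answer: 13101059/4299840 ≈ 3.0469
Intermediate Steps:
p = 97 (p = 100 - 1*3 = 100 - 3 = 97)
q(K, H) = -336
(30/128)*13 - 1/(q(p, -408) + 269076) = (30/128)*13 - 1/(-336 + 269076) = (30*(1/128))*13 - 1/268740 = (15/64)*13 - 1*1/268740 = 195/64 - 1/268740 = 13101059/4299840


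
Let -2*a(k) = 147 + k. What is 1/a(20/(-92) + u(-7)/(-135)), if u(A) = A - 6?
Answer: -6210/456059 ≈ -0.013617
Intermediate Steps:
u(A) = -6 + A
a(k) = -147/2 - k/2 (a(k) = -(147 + k)/2 = -147/2 - k/2)
1/a(20/(-92) + u(-7)/(-135)) = 1/(-147/2 - (20/(-92) + (-6 - 7)/(-135))/2) = 1/(-147/2 - (20*(-1/92) - 13*(-1/135))/2) = 1/(-147/2 - (-5/23 + 13/135)/2) = 1/(-147/2 - ½*(-376/3105)) = 1/(-147/2 + 188/3105) = 1/(-456059/6210) = -6210/456059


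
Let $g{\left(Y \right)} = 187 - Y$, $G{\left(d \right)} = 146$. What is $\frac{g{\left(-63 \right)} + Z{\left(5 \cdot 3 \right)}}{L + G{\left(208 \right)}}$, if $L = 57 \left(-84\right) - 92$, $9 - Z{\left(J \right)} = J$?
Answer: $- \frac{122}{2367} \approx -0.051542$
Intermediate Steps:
$Z{\left(J \right)} = 9 - J$
$L = -4880$ ($L = -4788 - 92 = -4880$)
$\frac{g{\left(-63 \right)} + Z{\left(5 \cdot 3 \right)}}{L + G{\left(208 \right)}} = \frac{\left(187 - -63\right) + \left(9 - 5 \cdot 3\right)}{-4880 + 146} = \frac{\left(187 + 63\right) + \left(9 - 15\right)}{-4734} = \left(250 + \left(9 - 15\right)\right) \left(- \frac{1}{4734}\right) = \left(250 - 6\right) \left(- \frac{1}{4734}\right) = 244 \left(- \frac{1}{4734}\right) = - \frac{122}{2367}$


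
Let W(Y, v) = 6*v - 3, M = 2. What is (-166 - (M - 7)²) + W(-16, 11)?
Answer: -128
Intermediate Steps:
W(Y, v) = -3 + 6*v
(-166 - (M - 7)²) + W(-16, 11) = (-166 - (2 - 7)²) + (-3 + 6*11) = (-166 - 1*(-5)²) + (-3 + 66) = (-166 - 1*25) + 63 = (-166 - 25) + 63 = -191 + 63 = -128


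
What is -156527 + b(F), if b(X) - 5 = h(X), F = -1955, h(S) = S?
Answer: -158477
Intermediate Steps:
b(X) = 5 + X
-156527 + b(F) = -156527 + (5 - 1955) = -156527 - 1950 = -158477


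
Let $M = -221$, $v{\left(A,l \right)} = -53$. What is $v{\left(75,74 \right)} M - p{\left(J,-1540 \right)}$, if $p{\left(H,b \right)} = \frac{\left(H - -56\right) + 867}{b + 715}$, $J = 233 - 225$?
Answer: $\frac{9664156}{825} \approx 11714.0$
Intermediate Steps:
$J = 8$ ($J = 233 - 225 = 8$)
$p{\left(H,b \right)} = \frac{923 + H}{715 + b}$ ($p{\left(H,b \right)} = \frac{\left(H + 56\right) + 867}{715 + b} = \frac{\left(56 + H\right) + 867}{715 + b} = \frac{923 + H}{715 + b}$)
$v{\left(75,74 \right)} M - p{\left(J,-1540 \right)} = \left(-53\right) \left(-221\right) - \frac{923 + 8}{715 - 1540} = 11713 - \frac{1}{-825} \cdot 931 = 11713 - \left(- \frac{1}{825}\right) 931 = 11713 - - \frac{931}{825} = 11713 + \frac{931}{825} = \frac{9664156}{825}$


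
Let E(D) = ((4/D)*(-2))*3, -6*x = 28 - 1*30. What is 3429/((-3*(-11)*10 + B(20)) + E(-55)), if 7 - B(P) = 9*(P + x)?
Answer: 188595/8494 ≈ 22.203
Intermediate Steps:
x = ⅓ (x = -(28 - 1*30)/6 = -(28 - 30)/6 = -⅙*(-2) = ⅓ ≈ 0.33333)
E(D) = -24/D (E(D) = -8/D*3 = -24/D)
B(P) = 4 - 9*P (B(P) = 7 - 9*(P + ⅓) = 7 - 9*(⅓ + P) = 7 - (3 + 9*P) = 7 + (-3 - 9*P) = 4 - 9*P)
3429/((-3*(-11)*10 + B(20)) + E(-55)) = 3429/((-3*(-11)*10 + (4 - 9*20)) - 24/(-55)) = 3429/((33*10 + (4 - 180)) - 24*(-1/55)) = 3429/((330 - 176) + 24/55) = 3429/(154 + 24/55) = 3429/(8494/55) = 3429*(55/8494) = 188595/8494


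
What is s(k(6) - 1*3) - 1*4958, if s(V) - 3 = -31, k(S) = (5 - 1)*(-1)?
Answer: -4986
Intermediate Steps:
k(S) = -4 (k(S) = 4*(-1) = -4)
s(V) = -28 (s(V) = 3 - 31 = -28)
s(k(6) - 1*3) - 1*4958 = -28 - 1*4958 = -28 - 4958 = -4986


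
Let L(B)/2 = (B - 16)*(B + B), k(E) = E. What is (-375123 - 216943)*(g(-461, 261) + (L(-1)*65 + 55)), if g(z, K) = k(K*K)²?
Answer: -2747467540029656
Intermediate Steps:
L(B) = 4*B*(-16 + B) (L(B) = 2*((B - 16)*(B + B)) = 2*((-16 + B)*(2*B)) = 2*(2*B*(-16 + B)) = 4*B*(-16 + B))
g(z, K) = K⁴ (g(z, K) = (K*K)² = (K²)² = K⁴)
(-375123 - 216943)*(g(-461, 261) + (L(-1)*65 + 55)) = (-375123 - 216943)*(261⁴ + ((4*(-1)*(-16 - 1))*65 + 55)) = -592066*(4640470641 + ((4*(-1)*(-17))*65 + 55)) = -592066*(4640470641 + (68*65 + 55)) = -592066*(4640470641 + (4420 + 55)) = -592066*(4640470641 + 4475) = -592066*4640475116 = -2747467540029656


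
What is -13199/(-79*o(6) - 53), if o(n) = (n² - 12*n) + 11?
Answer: -13199/1922 ≈ -6.8673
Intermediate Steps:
o(n) = 11 + n² - 12*n
-13199/(-79*o(6) - 53) = -13199/(-79*(11 + 6² - 12*6) - 53) = -13199/(-79*(11 + 36 - 72) - 53) = -13199/(-79*(-25) - 53) = -13199/(1975 - 53) = -13199/1922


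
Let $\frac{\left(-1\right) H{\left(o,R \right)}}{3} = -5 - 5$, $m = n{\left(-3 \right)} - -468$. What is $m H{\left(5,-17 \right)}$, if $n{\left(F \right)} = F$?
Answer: $13950$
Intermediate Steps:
$m = 465$ ($m = -3 - -468 = -3 + 468 = 465$)
$H{\left(o,R \right)} = 30$ ($H{\left(o,R \right)} = - 3 \left(-5 - 5\right) = \left(-3\right) \left(-10\right) = 30$)
$m H{\left(5,-17 \right)} = 465 \cdot 30 = 13950$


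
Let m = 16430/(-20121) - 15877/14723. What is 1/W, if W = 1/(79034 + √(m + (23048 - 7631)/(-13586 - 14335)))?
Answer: 79034 + I*√18602181937727743464978366/2757119482281 ≈ 79034.0 + 1.5643*I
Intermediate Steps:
m = -561360007/296241483 (m = 16430*(-1/20121) - 15877*1/14723 = -16430/20121 - 15877/14723 = -561360007/296241483 ≈ -1.8949)
W = 1/(79034 + I*√18602181937727743464978366/2757119482281) (W = 1/(79034 + √(-561360007/296241483 + (23048 - 7631)/(-13586 - 14335))) = 1/(79034 + √(-561360007/296241483 + 15417/(-27921))) = 1/(79034 + √(-561360007/296241483 + 15417*(-1/27921))) = 1/(79034 + √(-561360007/296241483 - 5139/9307)) = 1/(79034 + √(-6746962566286/2757119482281)) = 1/(79034 + I*√18602181937727743464978366/2757119482281) ≈ 1.2653e-5 - 2.5e-10*I)
1/W = 1/(296241483*√9307/(23413149367422*√9307 + I*√1998730196382050442138)) = √9307*(23413149367422*√9307 + I*√1998730196382050442138)/2757119482281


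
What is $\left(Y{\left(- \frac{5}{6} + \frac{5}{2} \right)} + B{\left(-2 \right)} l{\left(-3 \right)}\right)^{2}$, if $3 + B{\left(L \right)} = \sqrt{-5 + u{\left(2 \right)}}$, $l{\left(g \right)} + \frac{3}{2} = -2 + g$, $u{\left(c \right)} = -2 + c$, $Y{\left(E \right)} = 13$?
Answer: $845 - \frac{845 i \sqrt{5}}{2} \approx 845.0 - 944.74 i$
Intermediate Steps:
$l{\left(g \right)} = - \frac{7}{2} + g$ ($l{\left(g \right)} = - \frac{3}{2} + \left(-2 + g\right) = - \frac{7}{2} + g$)
$B{\left(L \right)} = -3 + i \sqrt{5}$ ($B{\left(L \right)} = -3 + \sqrt{-5 + \left(-2 + 2\right)} = -3 + \sqrt{-5 + 0} = -3 + \sqrt{-5} = -3 + i \sqrt{5}$)
$\left(Y{\left(- \frac{5}{6} + \frac{5}{2} \right)} + B{\left(-2 \right)} l{\left(-3 \right)}\right)^{2} = \left(13 + \left(-3 + i \sqrt{5}\right) \left(- \frac{7}{2} - 3\right)\right)^{2} = \left(13 + \left(-3 + i \sqrt{5}\right) \left(- \frac{13}{2}\right)\right)^{2} = \left(13 + \left(\frac{39}{2} - \frac{13 i \sqrt{5}}{2}\right)\right)^{2} = \left(\frac{65}{2} - \frac{13 i \sqrt{5}}{2}\right)^{2}$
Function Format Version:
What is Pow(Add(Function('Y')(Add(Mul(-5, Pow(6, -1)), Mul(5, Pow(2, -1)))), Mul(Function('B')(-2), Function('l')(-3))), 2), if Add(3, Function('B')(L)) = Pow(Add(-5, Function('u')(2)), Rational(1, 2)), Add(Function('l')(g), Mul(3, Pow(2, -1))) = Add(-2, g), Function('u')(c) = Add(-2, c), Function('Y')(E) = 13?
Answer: Add(845, Mul(Rational(-845, 2), I, Pow(5, Rational(1, 2)))) ≈ Add(845.00, Mul(-944.74, I))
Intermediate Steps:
Function('l')(g) = Add(Rational(-7, 2), g) (Function('l')(g) = Add(Rational(-3, 2), Add(-2, g)) = Add(Rational(-7, 2), g))
Function('B')(L) = Add(-3, Mul(I, Pow(5, Rational(1, 2)))) (Function('B')(L) = Add(-3, Pow(Add(-5, Add(-2, 2)), Rational(1, 2))) = Add(-3, Pow(Add(-5, 0), Rational(1, 2))) = Add(-3, Pow(-5, Rational(1, 2))) = Add(-3, Mul(I, Pow(5, Rational(1, 2)))))
Pow(Add(Function('Y')(Add(Mul(-5, Pow(6, -1)), Mul(5, Pow(2, -1)))), Mul(Function('B')(-2), Function('l')(-3))), 2) = Pow(Add(13, Mul(Add(-3, Mul(I, Pow(5, Rational(1, 2)))), Add(Rational(-7, 2), -3))), 2) = Pow(Add(13, Mul(Add(-3, Mul(I, Pow(5, Rational(1, 2)))), Rational(-13, 2))), 2) = Pow(Add(13, Add(Rational(39, 2), Mul(Rational(-13, 2), I, Pow(5, Rational(1, 2))))), 2) = Pow(Add(Rational(65, 2), Mul(Rational(-13, 2), I, Pow(5, Rational(1, 2)))), 2)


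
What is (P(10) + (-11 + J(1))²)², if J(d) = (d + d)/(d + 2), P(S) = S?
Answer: 1104601/81 ≈ 13637.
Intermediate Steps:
J(d) = 2*d/(2 + d) (J(d) = (2*d)/(2 + d) = 2*d/(2 + d))
(P(10) + (-11 + J(1))²)² = (10 + (-11 + 2*1/(2 + 1))²)² = (10 + (-11 + 2*1/3)²)² = (10 + (-11 + 2*1*(⅓))²)² = (10 + (-11 + ⅔)²)² = (10 + (-31/3)²)² = (10 + 961/9)² = (1051/9)² = 1104601/81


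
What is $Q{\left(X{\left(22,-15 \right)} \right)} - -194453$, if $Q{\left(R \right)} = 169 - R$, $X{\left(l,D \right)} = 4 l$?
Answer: $194534$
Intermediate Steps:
$Q{\left(X{\left(22,-15 \right)} \right)} - -194453 = \left(169 - 4 \cdot 22\right) - -194453 = \left(169 - 88\right) + 194453 = 81 + 194453 = 194534$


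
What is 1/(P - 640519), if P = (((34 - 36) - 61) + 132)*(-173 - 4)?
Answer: -1/652732 ≈ -1.5320e-6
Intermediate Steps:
P = -12213 (P = ((-2 - 61) + 132)*(-177) = (-63 + 132)*(-177) = 69*(-177) = -12213)
1/(P - 640519) = 1/(-12213 - 640519) = 1/(-652732) = -1/652732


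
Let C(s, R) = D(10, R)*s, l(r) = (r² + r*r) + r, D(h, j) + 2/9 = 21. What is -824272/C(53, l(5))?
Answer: -7418448/9911 ≈ -748.51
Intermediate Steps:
D(h, j) = 187/9 (D(h, j) = -2/9 + 21 = 187/9)
l(r) = r + 2*r² (l(r) = (r² + r²) + r = 2*r² + r = r + 2*r²)
C(s, R) = 187*s/9
-824272/C(53, l(5)) = -824272/((187/9)*53) = -824272/9911/9 = -824272*9/9911 = -7418448/9911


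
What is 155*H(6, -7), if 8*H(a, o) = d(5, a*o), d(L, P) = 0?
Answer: 0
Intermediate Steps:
H(a, o) = 0 (H(a, o) = (1/8)*0 = 0)
155*H(6, -7) = 155*0 = 0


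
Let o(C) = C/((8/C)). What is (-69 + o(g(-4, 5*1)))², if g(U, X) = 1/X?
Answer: 190412401/40000 ≈ 4760.3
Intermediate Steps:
o(C) = C²/8 (o(C) = C*(C/8) = C²/8)
(-69 + o(g(-4, 5*1)))² = (-69 + (1/(5*1))²/8)² = (-69 + (1/5)²/8)² = (-69 + (⅕)²/8)² = (-69 + (⅛)*(1/25))² = (-69 + 1/200)² = (-13799/200)² = 190412401/40000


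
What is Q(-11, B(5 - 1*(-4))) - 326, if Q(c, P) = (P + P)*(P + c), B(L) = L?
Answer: -362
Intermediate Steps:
Q(c, P) = 2*P*(P + c) (Q(c, P) = (2*P)*(P + c) = 2*P*(P + c))
Q(-11, B(5 - 1*(-4))) - 326 = 2*(5 - 1*(-4))*((5 - 1*(-4)) - 11) - 326 = 2*(5 + 4)*((5 + 4) - 11) - 326 = 2*9*(9 - 11) - 326 = 2*9*(-2) - 326 = -36 - 326 = -362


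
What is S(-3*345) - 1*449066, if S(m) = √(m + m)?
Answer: -449066 + 3*I*√230 ≈ -4.4907e+5 + 45.497*I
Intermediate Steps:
S(m) = √2*√m (S(m) = √(2*m) = √2*√m)
S(-3*345) - 1*449066 = √2*√(-3*345) - 1*449066 = √2*√(-1035) - 449066 = √2*(3*I*√115) - 449066 = 3*I*√230 - 449066 = -449066 + 3*I*√230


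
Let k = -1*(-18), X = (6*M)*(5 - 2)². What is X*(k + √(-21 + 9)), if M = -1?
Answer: -972 - 108*I*√3 ≈ -972.0 - 187.06*I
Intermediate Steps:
X = -54 (X = (6*(-1))*(5 - 2)² = -6*3² = -6*9 = -54)
k = 18
X*(k + √(-21 + 9)) = -54*(18 + √(-21 + 9)) = -54*(18 + √(-12)) = -54*(18 + 2*I*√3) = -972 - 108*I*√3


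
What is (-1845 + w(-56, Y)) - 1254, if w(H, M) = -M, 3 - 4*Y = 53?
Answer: -6173/2 ≈ -3086.5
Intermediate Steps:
Y = -25/2 (Y = ¾ - ¼*53 = ¾ - 53/4 = -25/2 ≈ -12.500)
(-1845 + w(-56, Y)) - 1254 = (-1845 - 1*(-25/2)) - 1254 = (-1845 + 25/2) - 1254 = -3665/2 - 1254 = -6173/2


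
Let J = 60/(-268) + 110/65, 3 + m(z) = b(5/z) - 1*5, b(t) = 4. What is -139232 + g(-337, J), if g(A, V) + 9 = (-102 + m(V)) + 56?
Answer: -139291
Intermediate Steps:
m(z) = -4 (m(z) = -3 + (4 - 1*5) = -3 + (4 - 5) = -3 - 1 = -4)
J = 1279/871 (J = 60*(-1/268) + 110*(1/65) = -15/67 + 22/13 = 1279/871 ≈ 1.4684)
g(A, V) = -59 (g(A, V) = -9 + ((-102 - 4) + 56) = -9 + (-106 + 56) = -9 - 50 = -59)
-139232 + g(-337, J) = -139232 - 59 = -139291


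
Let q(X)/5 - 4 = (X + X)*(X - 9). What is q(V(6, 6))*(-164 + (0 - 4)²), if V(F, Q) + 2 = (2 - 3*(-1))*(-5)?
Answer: -1441520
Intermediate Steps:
V(F, Q) = -27 (V(F, Q) = -2 + (2 - 3*(-1))*(-5) = -2 + (2 + 3)*(-5) = -2 + 5*(-5) = -2 - 25 = -27)
q(X) = 20 + 10*X*(-9 + X) (q(X) = 20 + 5*((X + X)*(X - 9)) = 20 + 5*((2*X)*(-9 + X)) = 20 + 5*(2*X*(-9 + X)) = 20 + 10*X*(-9 + X))
q(V(6, 6))*(-164 + (0 - 4)²) = (20 - 90*(-27) + 10*(-27)²)*(-164 + (0 - 4)²) = (20 + 2430 + 10*729)*(-164 + (-4)²) = (20 + 2430 + 7290)*(-164 + 16) = 9740*(-148) = -1441520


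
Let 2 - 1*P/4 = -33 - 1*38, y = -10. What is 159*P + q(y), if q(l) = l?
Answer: 46418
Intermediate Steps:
P = 292 (P = 8 - 4*(-33 - 1*38) = 8 - 4*(-33 - 38) = 8 - 4*(-71) = 8 + 284 = 292)
159*P + q(y) = 159*292 - 10 = 46428 - 10 = 46418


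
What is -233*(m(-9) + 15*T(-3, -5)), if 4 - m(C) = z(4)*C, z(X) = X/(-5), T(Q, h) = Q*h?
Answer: -258397/5 ≈ -51679.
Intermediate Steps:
z(X) = -X/5 (z(X) = X*(-1/5) = -X/5)
m(C) = 4 + 4*C/5 (m(C) = 4 - (-1/5*4)*C = 4 - (-4)*C/5 = 4 + 4*C/5)
-233*(m(-9) + 15*T(-3, -5)) = -233*((4 + (4/5)*(-9)) + 15*(-3*(-5))) = -233*((4 - 36/5) + 15*15) = -233*(-16/5 + 225) = -233*1109/5 = -258397/5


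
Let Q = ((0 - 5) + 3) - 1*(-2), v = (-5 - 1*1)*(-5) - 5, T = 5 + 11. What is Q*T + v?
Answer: 25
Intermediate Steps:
T = 16
v = 25 (v = (-5 - 1)*(-5) - 5 = -6*(-5) - 5 = 30 - 5 = 25)
Q = 0 (Q = (-5 + 3) + 2 = -2 + 2 = 0)
Q*T + v = 0*16 + 25 = 0 + 25 = 25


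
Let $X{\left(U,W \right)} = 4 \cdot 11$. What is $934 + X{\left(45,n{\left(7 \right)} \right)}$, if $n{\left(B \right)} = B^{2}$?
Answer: $978$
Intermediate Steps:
$X{\left(U,W \right)} = 44$
$934 + X{\left(45,n{\left(7 \right)} \right)} = 934 + 44 = 978$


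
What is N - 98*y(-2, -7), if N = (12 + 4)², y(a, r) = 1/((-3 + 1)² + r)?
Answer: 866/3 ≈ 288.67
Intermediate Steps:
y(a, r) = 1/(4 + r) (y(a, r) = 1/((-2)² + r) = 1/(4 + r))
N = 256 (N = 16² = 256)
N - 98*y(-2, -7) = 256 - 98/(4 - 7) = 256 - 98/(-3) = 256 - 98*(-⅓) = 256 + 98/3 = 866/3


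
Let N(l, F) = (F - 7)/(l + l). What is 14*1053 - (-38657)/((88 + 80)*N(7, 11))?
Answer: 746273/48 ≈ 15547.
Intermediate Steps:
N(l, F) = (-7 + F)/(2*l) (N(l, F) = (-7 + F)/((2*l)) = (-7 + F)*(1/(2*l)) = (-7 + F)/(2*l))
14*1053 - (-38657)/((88 + 80)*N(7, 11)) = 14*1053 - (-38657)/((88 + 80)*((½)*(-7 + 11)/7)) = 14742 - (-38657)/(168*((½)*(⅐)*4)) = 14742 - (-38657)/(168*(2/7)) = 14742 - (-38657)/48 = 14742 - 1*(-38657/48) = 14742 + 38657/48 = 746273/48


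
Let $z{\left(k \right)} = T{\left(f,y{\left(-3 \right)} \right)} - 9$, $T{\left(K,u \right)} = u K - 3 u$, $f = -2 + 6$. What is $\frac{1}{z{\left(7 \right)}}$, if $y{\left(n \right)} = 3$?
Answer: $- \frac{1}{6} \approx -0.16667$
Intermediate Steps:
$f = 4$
$T{\left(K,u \right)} = - 3 u + K u$ ($T{\left(K,u \right)} = K u - 3 u = - 3 u + K u$)
$z{\left(k \right)} = -6$ ($z{\left(k \right)} = 3 \left(-3 + 4\right) - 9 = 3 \cdot 1 - 9 = 3 - 9 = -6$)
$\frac{1}{z{\left(7 \right)}} = \frac{1}{-6} = - \frac{1}{6}$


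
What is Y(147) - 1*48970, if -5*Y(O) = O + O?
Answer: -245144/5 ≈ -49029.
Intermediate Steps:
Y(O) = -2*O/5 (Y(O) = -(O + O)/5 = -2*O/5)
Y(147) - 1*48970 = -2/5*147 - 1*48970 = -294/5 - 48970 = -245144/5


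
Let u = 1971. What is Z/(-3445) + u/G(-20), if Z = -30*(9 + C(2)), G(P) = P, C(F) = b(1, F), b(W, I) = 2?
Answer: -1356699/13780 ≈ -98.454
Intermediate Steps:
C(F) = 2
Z = -330 (Z = -30*(9 + 2) = -30*11 = -330)
Z/(-3445) + u/G(-20) = -330/(-3445) + 1971/(-20) = -330*(-1/3445) + 1971*(-1/20) = 66/689 - 1971/20 = -1356699/13780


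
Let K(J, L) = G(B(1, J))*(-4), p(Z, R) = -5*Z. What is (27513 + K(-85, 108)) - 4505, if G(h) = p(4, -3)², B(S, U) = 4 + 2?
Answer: 21408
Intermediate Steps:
B(S, U) = 6
G(h) = 400 (G(h) = (-5*4)² = (-20)² = 400)
K(J, L) = -1600 (K(J, L) = 400*(-4) = -1600)
(27513 + K(-85, 108)) - 4505 = (27513 - 1600) - 4505 = 25913 - 4505 = 21408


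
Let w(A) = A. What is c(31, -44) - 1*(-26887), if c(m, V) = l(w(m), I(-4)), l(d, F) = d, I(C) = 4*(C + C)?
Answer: 26918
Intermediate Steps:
I(C) = 8*C (I(C) = 4*(2*C) = 8*C)
c(m, V) = m
c(31, -44) - 1*(-26887) = 31 - 1*(-26887) = 31 + 26887 = 26918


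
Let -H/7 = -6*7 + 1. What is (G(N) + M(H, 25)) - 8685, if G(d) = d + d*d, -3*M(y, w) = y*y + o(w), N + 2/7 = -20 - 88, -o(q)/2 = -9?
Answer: -3605884/147 ≈ -24530.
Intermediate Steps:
o(q) = 18 (o(q) = -2*(-9) = 18)
N = -758/7 (N = -2/7 + (-20 - 88) = -2/7 - 108 = -758/7 ≈ -108.29)
H = 287 (H = -7*(-6*7 + 1) = -7*(-42 + 1) = -7*(-41) = 287)
M(y, w) = -6 - y²/3 (M(y, w) = -(y*y + 18)/3 = -(y² + 18)/3 = -(18 + y²)/3 = -6 - y²/3)
G(d) = d + d²
(G(N) + M(H, 25)) - 8685 = (-758*(1 - 758/7)/7 + (-6 - ⅓*287²)) - 8685 = (-758/7*(-751/7) + (-6 - ⅓*82369)) - 8685 = (569258/49 + (-6 - 82369/3)) - 8685 = (569258/49 - 82387/3) - 8685 = -2329189/147 - 8685 = -3605884/147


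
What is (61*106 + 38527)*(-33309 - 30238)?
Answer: -2859170171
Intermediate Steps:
(61*106 + 38527)*(-33309 - 30238) = (6466 + 38527)*(-63547) = 44993*(-63547) = -2859170171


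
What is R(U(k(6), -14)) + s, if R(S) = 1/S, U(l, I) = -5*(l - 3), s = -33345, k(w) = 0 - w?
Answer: -1500524/45 ≈ -33345.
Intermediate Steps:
k(w) = -w
U(l, I) = 15 - 5*l (U(l, I) = -5*(-3 + l) = 15 - 5*l)
R(U(k(6), -14)) + s = 1/(15 - (-5)*6) - 33345 = 1/(15 - 5*(-6)) - 33345 = 1/(15 + 30) - 33345 = 1/45 - 33345 = -1500524/45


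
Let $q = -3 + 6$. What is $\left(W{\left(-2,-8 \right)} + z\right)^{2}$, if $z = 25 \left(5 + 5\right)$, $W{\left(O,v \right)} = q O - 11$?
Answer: $54289$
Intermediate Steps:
$q = 3$
$W{\left(O,v \right)} = -11 + 3 O$ ($W{\left(O,v \right)} = 3 O - 11 = -11 + 3 O$)
$z = 250$ ($z = 25 \cdot 10 = 250$)
$\left(W{\left(-2,-8 \right)} + z\right)^{2} = \left(\left(-11 + 3 \left(-2\right)\right) + 250\right)^{2} = \left(\left(-11 - 6\right) + 250\right)^{2} = \left(-17 + 250\right)^{2} = 233^{2} = 54289$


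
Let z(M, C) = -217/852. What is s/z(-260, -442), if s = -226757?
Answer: 193196964/217 ≈ 8.9031e+5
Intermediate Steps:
z(M, C) = -217/852 (z(M, C) = -217*1/852 = -217/852)
s/z(-260, -442) = -226757/(-217/852) = -226757*(-852/217) = 193196964/217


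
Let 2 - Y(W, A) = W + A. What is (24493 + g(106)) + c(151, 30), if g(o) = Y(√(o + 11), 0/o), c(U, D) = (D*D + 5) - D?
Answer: 25370 - 3*√13 ≈ 25359.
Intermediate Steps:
c(U, D) = 5 + D² - D (c(U, D) = (D² + 5) - D = (5 + D²) - D = 5 + D² - D)
Y(W, A) = 2 - A - W (Y(W, A) = 2 - (W + A) = 2 - (A + W) = 2 + (-A - W) = 2 - A - W)
g(o) = 2 - √(11 + o) (g(o) = 2 - 0/o - √(o + 11) = 2 - 1*0 - √(11 + o) = 2 + 0 - √(11 + o) = 2 - √(11 + o))
(24493 + g(106)) + c(151, 30) = (24493 + (2 - √(11 + 106))) + (5 + 30² - 1*30) = (24493 + (2 - √117)) + (5 + 900 - 30) = (24493 + (2 - 3*√13)) + 875 = (24495 - 3*√13) + 875 = 25370 - 3*√13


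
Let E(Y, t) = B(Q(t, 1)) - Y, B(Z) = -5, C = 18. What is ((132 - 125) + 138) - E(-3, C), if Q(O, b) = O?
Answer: 147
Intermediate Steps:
E(Y, t) = -5 - Y
((132 - 125) + 138) - E(-3, C) = ((132 - 125) + 138) - (-5 - 1*(-3)) = (7 + 138) - (-5 + 3) = 145 - 1*(-2) = 145 + 2 = 147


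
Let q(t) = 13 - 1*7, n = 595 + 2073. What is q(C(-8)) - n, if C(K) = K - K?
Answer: -2662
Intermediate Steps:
n = 2668
C(K) = 0
q(t) = 6 (q(t) = 13 - 7 = 6)
q(C(-8)) - n = 6 - 1*2668 = 6 - 2668 = -2662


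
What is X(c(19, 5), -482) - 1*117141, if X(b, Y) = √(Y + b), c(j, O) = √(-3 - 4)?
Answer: -117141 + √(-482 + I*√7) ≈ -1.1714e+5 + 21.955*I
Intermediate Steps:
c(j, O) = I*√7 (c(j, O) = √(-7) = I*√7)
X(c(19, 5), -482) - 1*117141 = √(-482 + I*√7) - 1*117141 = √(-482 + I*√7) - 117141 = -117141 + √(-482 + I*√7)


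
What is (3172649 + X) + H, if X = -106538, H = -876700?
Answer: 2189411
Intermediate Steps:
(3172649 + X) + H = (3172649 - 106538) - 876700 = 3066111 - 876700 = 2189411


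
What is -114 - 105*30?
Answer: -3264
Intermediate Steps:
-114 - 105*30 = -114 - 3150 = -3264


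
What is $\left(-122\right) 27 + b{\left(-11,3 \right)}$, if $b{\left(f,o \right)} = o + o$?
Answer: $-3288$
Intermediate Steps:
$b{\left(f,o \right)} = 2 o$
$\left(-122\right) 27 + b{\left(-11,3 \right)} = \left(-122\right) 27 + 2 \cdot 3 = -3294 + 6 = -3288$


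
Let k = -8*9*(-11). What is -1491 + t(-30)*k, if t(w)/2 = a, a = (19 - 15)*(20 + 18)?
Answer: 239277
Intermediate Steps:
a = 152 (a = 4*38 = 152)
k = 792 (k = -72*(-11) = 792)
t(w) = 304 (t(w) = 2*152 = 304)
-1491 + t(-30)*k = -1491 + 304*792 = -1491 + 240768 = 239277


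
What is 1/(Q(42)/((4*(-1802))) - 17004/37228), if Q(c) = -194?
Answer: -33542428/14417825 ≈ -2.3265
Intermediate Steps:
1/(Q(42)/((4*(-1802))) - 17004/37228) = 1/(-194/(4*(-1802)) - 17004/37228) = 1/(-194/(-7208) - 17004*1/37228) = 1/(-194*(-1/7208) - 4251/9307) = 1/(97/3604 - 4251/9307) = 1/(-14417825/33542428) = -33542428/14417825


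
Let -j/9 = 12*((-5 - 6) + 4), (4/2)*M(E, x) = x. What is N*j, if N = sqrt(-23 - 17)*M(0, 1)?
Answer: 756*I*sqrt(10) ≈ 2390.7*I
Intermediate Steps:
M(E, x) = x/2
j = 756 (j = -108*((-5 - 6) + 4) = -108*(-11 + 4) = -108*(-7) = -9*(-84) = 756)
N = I*sqrt(10) (N = sqrt(-23 - 17)*((1/2)*1) = sqrt(-40)*(1/2) = (2*I*sqrt(10))*(1/2) = I*sqrt(10) ≈ 3.1623*I)
N*j = (I*sqrt(10))*756 = 756*I*sqrt(10)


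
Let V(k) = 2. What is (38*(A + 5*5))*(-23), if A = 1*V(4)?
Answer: -23598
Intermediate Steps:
A = 2 (A = 1*2 = 2)
(38*(A + 5*5))*(-23) = (38*(2 + 5*5))*(-23) = (38*(2 + 25))*(-23) = (38*27)*(-23) = 1026*(-23) = -23598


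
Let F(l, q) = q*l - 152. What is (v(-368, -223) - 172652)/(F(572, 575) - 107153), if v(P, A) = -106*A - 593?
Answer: -49869/73865 ≈ -0.67514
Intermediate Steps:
v(P, A) = -593 - 106*A
F(l, q) = -152 + l*q (F(l, q) = l*q - 152 = -152 + l*q)
(v(-368, -223) - 172652)/(F(572, 575) - 107153) = ((-593 - 106*(-223)) - 172652)/((-152 + 572*575) - 107153) = ((-593 + 23638) - 172652)/((-152 + 328900) - 107153) = (23045 - 172652)/(328748 - 107153) = -149607/221595 = -149607*1/221595 = -49869/73865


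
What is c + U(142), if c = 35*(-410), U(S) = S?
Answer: -14208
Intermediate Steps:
c = -14350
c + U(142) = -14350 + 142 = -14208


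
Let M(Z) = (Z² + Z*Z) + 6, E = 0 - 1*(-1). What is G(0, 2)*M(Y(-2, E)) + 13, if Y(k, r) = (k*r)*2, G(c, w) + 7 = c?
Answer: -253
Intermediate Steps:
E = 1 (E = 0 + 1 = 1)
G(c, w) = -7 + c
Y(k, r) = 2*k*r
M(Z) = 6 + 2*Z² (M(Z) = (Z² + Z²) + 6 = 2*Z² + 6 = 6 + 2*Z²)
G(0, 2)*M(Y(-2, E)) + 13 = (-7 + 0)*(6 + 2*(2*(-2)*1)²) + 13 = -7*(6 + 2*(-4)²) + 13 = -7*(6 + 2*16) + 13 = -7*(6 + 32) + 13 = -7*38 + 13 = -266 + 13 = -253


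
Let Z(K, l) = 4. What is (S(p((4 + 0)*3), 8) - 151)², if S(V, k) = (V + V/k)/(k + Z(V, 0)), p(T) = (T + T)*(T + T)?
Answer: 9409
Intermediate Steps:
p(T) = 4*T² (p(T) = (2*T)*(2*T) = 4*T²)
S(V, k) = (V + V/k)/(4 + k) (S(V, k) = (V + V/k)/(k + 4) = (V + V/k)/(4 + k))
(S(p((4 + 0)*3), 8) - 151)² = ((4*((4 + 0)*3)²)*(1 + 8)/(8*(4 + 8)) - 151)² = ((4*(4*3)²)*(⅛)*9/12 - 151)² = ((4*12²)*(⅛)*(1/12)*9 - 151)² = ((4*144)*(⅛)*(1/12)*9 - 151)² = (576*(⅛)*(1/12)*9 - 151)² = (54 - 151)² = (-97)² = 9409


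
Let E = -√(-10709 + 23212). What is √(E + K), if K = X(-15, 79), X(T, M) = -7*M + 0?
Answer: √(-553 - √12503) ≈ 25.784*I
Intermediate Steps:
X(T, M) = -7*M
K = -553 (K = -7*79 = -553)
E = -√12503 ≈ -111.82
√(E + K) = √(-√12503 - 553) = √(-553 - √12503)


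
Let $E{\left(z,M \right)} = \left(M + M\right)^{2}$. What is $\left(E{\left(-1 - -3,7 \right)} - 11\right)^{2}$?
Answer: $34225$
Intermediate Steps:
$E{\left(z,M \right)} = 4 M^{2}$ ($E{\left(z,M \right)} = \left(2 M\right)^{2} = 4 M^{2}$)
$\left(E{\left(-1 - -3,7 \right)} - 11\right)^{2} = \left(4 \cdot 7^{2} - 11\right)^{2} = \left(4 \cdot 49 - 11\right)^{2} = \left(196 - 11\right)^{2} = 185^{2} = 34225$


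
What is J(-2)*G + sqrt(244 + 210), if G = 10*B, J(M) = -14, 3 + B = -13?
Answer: 2240 + sqrt(454) ≈ 2261.3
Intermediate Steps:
B = -16 (B = -3 - 13 = -16)
G = -160 (G = 10*(-16) = -160)
J(-2)*G + sqrt(244 + 210) = -14*(-160) + sqrt(244 + 210) = 2240 + sqrt(454)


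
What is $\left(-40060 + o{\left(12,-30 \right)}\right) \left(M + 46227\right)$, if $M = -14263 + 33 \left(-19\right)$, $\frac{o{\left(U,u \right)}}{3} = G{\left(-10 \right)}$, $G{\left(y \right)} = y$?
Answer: $-1256300330$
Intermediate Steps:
$o{\left(U,u \right)} = -30$ ($o{\left(U,u \right)} = 3 \left(-10\right) = -30$)
$M = -14890$ ($M = -14263 - 627 = -14890$)
$\left(-40060 + o{\left(12,-30 \right)}\right) \left(M + 46227\right) = \left(-40060 - 30\right) \left(-14890 + 46227\right) = \left(-40090\right) 31337 = -1256300330$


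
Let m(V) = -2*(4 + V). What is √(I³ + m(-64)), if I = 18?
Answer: 8*√93 ≈ 77.149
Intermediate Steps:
m(V) = -8 - 2*V
√(I³ + m(-64)) = √(18³ + (-8 - 2*(-64))) = √(5832 + (-8 + 128)) = √(5832 + 120) = √5952 = 8*√93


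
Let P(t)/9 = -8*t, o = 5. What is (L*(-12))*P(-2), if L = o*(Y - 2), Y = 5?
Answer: -25920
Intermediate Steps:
P(t) = -72*t (P(t) = 9*(-8*t) = -72*t)
L = 15 (L = 5*(5 - 2) = 5*3 = 15)
(L*(-12))*P(-2) = (15*(-12))*(-72*(-2)) = -180*144 = -25920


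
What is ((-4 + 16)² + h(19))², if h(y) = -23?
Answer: 14641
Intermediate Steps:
((-4 + 16)² + h(19))² = ((-4 + 16)² - 23)² = (12² - 23)² = (144 - 23)² = 121² = 14641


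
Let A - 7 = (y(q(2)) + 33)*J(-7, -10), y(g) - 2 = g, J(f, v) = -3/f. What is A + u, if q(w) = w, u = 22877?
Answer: 160299/7 ≈ 22900.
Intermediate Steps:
y(g) = 2 + g
A = 160/7 (A = 7 + ((2 + 2) + 33)*(-3/(-7)) = 7 + (4 + 33)*(-3*(-⅐)) = 7 + 37*(3/7) = 7 + 111/7 = 160/7 ≈ 22.857)
A + u = 160/7 + 22877 = 160299/7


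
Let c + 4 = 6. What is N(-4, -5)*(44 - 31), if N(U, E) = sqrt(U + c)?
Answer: 13*I*sqrt(2) ≈ 18.385*I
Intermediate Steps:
c = 2 (c = -4 + 6 = 2)
N(U, E) = sqrt(2 + U) (N(U, E) = sqrt(U + 2) = sqrt(2 + U))
N(-4, -5)*(44 - 31) = sqrt(2 - 4)*(44 - 31) = sqrt(-2)*13 = (I*sqrt(2))*13 = 13*I*sqrt(2)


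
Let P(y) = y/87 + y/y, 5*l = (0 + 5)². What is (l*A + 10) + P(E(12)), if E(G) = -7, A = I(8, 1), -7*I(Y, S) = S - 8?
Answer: 1385/87 ≈ 15.920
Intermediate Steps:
I(Y, S) = 8/7 - S/7 (I(Y, S) = -(S - 8)/7 = -(-8 + S)/7 = 8/7 - S/7)
l = 5 (l = (0 + 5)²/5 = (⅕)*5² = (⅕)*25 = 5)
A = 1 (A = 8/7 - ⅐*1 = 8/7 - ⅐ = 1)
P(y) = 1 + y/87 (P(y) = y*(1/87) + 1 = y/87 + 1 = 1 + y/87)
(l*A + 10) + P(E(12)) = (5*1 + 10) + (1 + (1/87)*(-7)) = (5 + 10) + (1 - 7/87) = 15 + 80/87 = 1385/87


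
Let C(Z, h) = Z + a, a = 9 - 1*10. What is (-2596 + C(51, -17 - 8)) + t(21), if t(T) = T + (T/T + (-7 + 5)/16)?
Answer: -20193/8 ≈ -2524.1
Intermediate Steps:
a = -1 (a = 9 - 10 = -1)
t(T) = 7/8 + T (t(T) = T + (1 - 2*1/16) = T + (1 - ⅛) = T + 7/8 = 7/8 + T)
C(Z, h) = -1 + Z (C(Z, h) = Z - 1 = -1 + Z)
(-2596 + C(51, -17 - 8)) + t(21) = (-2596 + (-1 + 51)) + (7/8 + 21) = (-2596 + 50) + 175/8 = -2546 + 175/8 = -20193/8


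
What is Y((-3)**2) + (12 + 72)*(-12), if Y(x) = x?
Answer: -999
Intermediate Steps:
Y((-3)**2) + (12 + 72)*(-12) = (-3)**2 + (12 + 72)*(-12) = 9 + 84*(-12) = 9 - 1008 = -999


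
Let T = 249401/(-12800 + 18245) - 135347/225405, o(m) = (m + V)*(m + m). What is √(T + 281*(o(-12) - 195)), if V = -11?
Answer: √68555158370624315/826485 ≈ 316.80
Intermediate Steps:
o(m) = 2*m*(-11 + m) (o(m) = (m - 11)*(m + m) = (-11 + m)*(2*m) = 2*m*(-11 + m))
T = 1232872622/27274005 (T = 249401/5445 - 135347*1/225405 = 249401*(1/5445) - 135347/225405 = 249401/5445 - 135347/225405 = 1232872622/27274005 ≈ 45.203)
√(T + 281*(o(-12) - 195)) = √(1232872622/27274005 + 281*(2*(-12)*(-11 - 12) - 195)) = √(1232872622/27274005 + 281*(2*(-12)*(-23) - 195)) = √(1232872622/27274005 + 281*(552 - 195)) = √(1232872622/27274005 + 281*357) = √(1232872622/27274005 + 100317) = √(2737279232207/27274005) = √68555158370624315/826485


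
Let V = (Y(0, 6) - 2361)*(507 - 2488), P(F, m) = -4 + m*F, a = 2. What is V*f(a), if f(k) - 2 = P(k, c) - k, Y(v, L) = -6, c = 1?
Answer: -9378054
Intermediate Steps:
P(F, m) = -4 + F*m
f(k) = -2 (f(k) = 2 + ((-4 + k*1) - k) = 2 + ((-4 + k) - k) = 2 - 4 = -2)
V = 4689027 (V = (-6 - 2361)*(507 - 2488) = -2367*(-1981) = 4689027)
V*f(a) = 4689027*(-2) = -9378054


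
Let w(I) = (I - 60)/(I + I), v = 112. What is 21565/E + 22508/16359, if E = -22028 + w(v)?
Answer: 177979404/448438361 ≈ 0.39689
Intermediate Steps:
w(I) = (-60 + I)/(2*I) (w(I) = (-60 + I)/((2*I)) = (-60 + I)*(1/(2*I)) = (-60 + I)/(2*I))
E = -1233555/56 (E = -22028 + (1/2)*(-60 + 112)/112 = -22028 + (1/2)*(1/112)*52 = -22028 + 13/56 = -1233555/56 ≈ -22028.)
21565/E + 22508/16359 = 21565/(-1233555/56) + 22508/16359 = 21565*(-56/1233555) + 22508*(1/16359) = -241528/246711 + 22508/16359 = 177979404/448438361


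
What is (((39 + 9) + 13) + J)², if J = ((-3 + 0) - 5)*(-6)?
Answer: 11881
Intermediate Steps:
J = 48 (J = (-3 - 5)*(-6) = -8*(-6) = 48)
(((39 + 9) + 13) + J)² = (((39 + 9) + 13) + 48)² = ((48 + 13) + 48)² = (61 + 48)² = 109² = 11881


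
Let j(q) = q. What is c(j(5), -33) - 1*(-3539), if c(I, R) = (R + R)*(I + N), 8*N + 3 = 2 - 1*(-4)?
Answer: 12737/4 ≈ 3184.3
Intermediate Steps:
N = 3/8 (N = -3/8 + (2 - 1*(-4))/8 = -3/8 + (2 + 4)/8 = -3/8 + (⅛)*6 = -3/8 + ¾ = 3/8 ≈ 0.37500)
c(I, R) = 2*R*(3/8 + I) (c(I, R) = (R + R)*(I + 3/8) = (2*R)*(3/8 + I) = 2*R*(3/8 + I))
c(j(5), -33) - 1*(-3539) = (¼)*(-33)*(3 + 8*5) - 1*(-3539) = (¼)*(-33)*(3 + 40) + 3539 = (¼)*(-33)*43 + 3539 = -1419/4 + 3539 = 12737/4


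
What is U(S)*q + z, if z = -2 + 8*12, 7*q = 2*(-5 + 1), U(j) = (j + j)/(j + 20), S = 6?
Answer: 8506/91 ≈ 93.473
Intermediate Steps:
U(j) = 2*j/(20 + j) (U(j) = (2*j)/(20 + j) = 2*j/(20 + j))
q = -8/7 (q = (2*(-5 + 1))/7 = (2*(-4))/7 = (1/7)*(-8) = -8/7 ≈ -1.1429)
z = 94 (z = -2 + 96 = 94)
U(S)*q + z = (2*6/(20 + 6))*(-8/7) + 94 = (2*6/26)*(-8/7) + 94 = (2*6*(1/26))*(-8/7) + 94 = (6/13)*(-8/7) + 94 = -48/91 + 94 = 8506/91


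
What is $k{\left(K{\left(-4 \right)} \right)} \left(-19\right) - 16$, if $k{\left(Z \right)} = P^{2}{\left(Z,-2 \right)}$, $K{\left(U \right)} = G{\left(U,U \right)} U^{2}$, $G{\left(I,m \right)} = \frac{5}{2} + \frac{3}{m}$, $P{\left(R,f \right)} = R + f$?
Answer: $-12860$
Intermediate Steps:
$G{\left(I,m \right)} = \frac{5}{2} + \frac{3}{m}$ ($G{\left(I,m \right)} = 5 \cdot \frac{1}{2} + \frac{3}{m} = \frac{5}{2} + \frac{3}{m}$)
$K{\left(U \right)} = U^{2} \left(\frac{5}{2} + \frac{3}{U}\right)$ ($K{\left(U \right)} = \left(\frac{5}{2} + \frac{3}{U}\right) U^{2} = U^{2} \left(\frac{5}{2} + \frac{3}{U}\right)$)
$k{\left(Z \right)} = \left(-2 + Z\right)^{2}$ ($k{\left(Z \right)} = \left(Z - 2\right)^{2} = \left(-2 + Z\right)^{2}$)
$k{\left(K{\left(-4 \right)} \right)} \left(-19\right) - 16 = \left(-2 + \frac{1}{2} \left(-4\right) \left(6 + 5 \left(-4\right)\right)\right)^{2} \left(-19\right) - 16 = \left(-2 + \frac{1}{2} \left(-4\right) \left(6 - 20\right)\right)^{2} \left(-19\right) - 16 = \left(-2 + \frac{1}{2} \left(-4\right) \left(-14\right)\right)^{2} \left(-19\right) - 16 = \left(-2 + 28\right)^{2} \left(-19\right) - 16 = 26^{2} \left(-19\right) - 16 = 676 \left(-19\right) - 16 = -12844 - 16 = -12860$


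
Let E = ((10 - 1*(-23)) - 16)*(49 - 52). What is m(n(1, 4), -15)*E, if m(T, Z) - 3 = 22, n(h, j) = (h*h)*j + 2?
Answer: -1275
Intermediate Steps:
n(h, j) = 2 + j*h² (n(h, j) = h²*j + 2 = j*h² + 2 = 2 + j*h²)
m(T, Z) = 25 (m(T, Z) = 3 + 22 = 25)
E = -51 (E = ((10 + 23) - 16)*(-3) = (33 - 16)*(-3) = 17*(-3) = -51)
m(n(1, 4), -15)*E = 25*(-51) = -1275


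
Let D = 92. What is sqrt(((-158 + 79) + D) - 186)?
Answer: I*sqrt(173) ≈ 13.153*I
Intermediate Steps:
sqrt(((-158 + 79) + D) - 186) = sqrt(((-158 + 79) + 92) - 186) = sqrt((-79 + 92) - 186) = sqrt(13 - 186) = sqrt(-173) = I*sqrt(173)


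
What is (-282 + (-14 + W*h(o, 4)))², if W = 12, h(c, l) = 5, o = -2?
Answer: 55696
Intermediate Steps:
(-282 + (-14 + W*h(o, 4)))² = (-282 + (-14 + 12*5))² = (-282 + (-14 + 60))² = (-282 + 46)² = (-236)² = 55696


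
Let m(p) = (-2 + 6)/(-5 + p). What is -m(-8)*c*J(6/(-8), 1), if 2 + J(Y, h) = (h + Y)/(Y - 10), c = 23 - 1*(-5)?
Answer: -9744/559 ≈ -17.431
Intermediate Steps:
c = 28 (c = 23 + 5 = 28)
J(Y, h) = -2 + (Y + h)/(-10 + Y) (J(Y, h) = -2 + (h + Y)/(Y - 10) = -2 + (Y + h)/(-10 + Y))
m(p) = 4/(-5 + p)
-m(-8)*c*J(6/(-8), 1) = -(4/(-5 - 8))*28*(20 + 1 - 6/(-8))/(-10 + 6/(-8)) = -(4/(-13))*28*(20 + 1 - 6*(-1)/8)/(-10 + 6*(-⅛)) = -(4*(-1/13))*28*(20 + 1 - 1*(-¾))/(-10 - ¾) = -(-4/13*28)*(20 + 1 + ¾)/(-43/4) = -(-112)*(-4/43*87/4)/13 = -(-112)*(-87)/(13*43) = -1*9744/559 = -9744/559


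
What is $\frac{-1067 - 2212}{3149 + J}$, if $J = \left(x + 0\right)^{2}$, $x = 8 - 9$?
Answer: $- \frac{1093}{1050} \approx -1.041$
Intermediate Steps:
$x = -1$ ($x = 8 - 9 = -1$)
$J = 1$ ($J = \left(-1 + 0\right)^{2} = \left(-1\right)^{2} = 1$)
$\frac{-1067 - 2212}{3149 + J} = \frac{-1067 - 2212}{3149 + 1} = - \frac{3279}{3150} = \left(-3279\right) \frac{1}{3150} = - \frac{1093}{1050}$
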